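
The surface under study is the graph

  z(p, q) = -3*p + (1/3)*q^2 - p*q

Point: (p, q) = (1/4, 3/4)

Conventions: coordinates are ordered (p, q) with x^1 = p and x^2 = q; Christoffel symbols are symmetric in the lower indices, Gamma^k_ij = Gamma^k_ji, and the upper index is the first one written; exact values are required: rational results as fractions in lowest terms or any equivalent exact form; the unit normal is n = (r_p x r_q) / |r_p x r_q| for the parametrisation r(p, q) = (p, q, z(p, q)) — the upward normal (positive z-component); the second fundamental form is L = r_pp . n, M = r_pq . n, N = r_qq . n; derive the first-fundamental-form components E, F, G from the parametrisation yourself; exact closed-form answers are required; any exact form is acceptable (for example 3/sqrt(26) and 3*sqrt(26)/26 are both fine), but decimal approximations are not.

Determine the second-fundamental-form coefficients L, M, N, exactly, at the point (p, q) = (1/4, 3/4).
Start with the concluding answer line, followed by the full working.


Answer: L = 0, M = -2*sqrt(2)/11, N = 4*sqrt(2)/33

z_p = -15/4, z_q = 1/4, z_pp = 0, z_pq = -1, z_qq = 2/3
E = 241/16, F = -15/16, G = 17/16; answer radicand W^2 = 121/8
unnormalised second-form numerators: l = 0, m = -1, n = 2/3; L = l/sqrt(121/8), and similarly M = m/sqrt(W^2), N = n/sqrt(W^2)


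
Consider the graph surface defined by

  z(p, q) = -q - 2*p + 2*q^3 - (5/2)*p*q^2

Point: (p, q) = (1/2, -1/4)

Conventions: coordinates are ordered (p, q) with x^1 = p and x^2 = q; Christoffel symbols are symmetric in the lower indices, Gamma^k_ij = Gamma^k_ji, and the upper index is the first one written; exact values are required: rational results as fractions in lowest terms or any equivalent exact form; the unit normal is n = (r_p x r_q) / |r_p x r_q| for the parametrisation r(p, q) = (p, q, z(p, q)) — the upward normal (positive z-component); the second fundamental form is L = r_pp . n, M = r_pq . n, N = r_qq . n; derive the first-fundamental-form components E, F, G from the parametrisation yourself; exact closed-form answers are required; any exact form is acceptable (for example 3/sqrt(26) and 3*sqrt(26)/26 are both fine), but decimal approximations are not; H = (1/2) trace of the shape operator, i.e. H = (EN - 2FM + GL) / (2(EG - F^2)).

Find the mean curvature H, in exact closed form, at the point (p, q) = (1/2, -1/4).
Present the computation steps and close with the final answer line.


z_p = -69/32, z_q = 0, z_pp = 0, z_pq = 5/4, z_qq = -11/2
E = 5785/1024, F = 0, G = 1; answer radicand W^2 = 5785/1024
unnormalised second-form numerators: l = 0, m = 5/4, n = -11/2; L = l/sqrt(5785/1024), and similarly M = m/sqrt(W^2), N = n/sqrt(W^2)
H = (E*n - 2*F*m + G*l) / (2*(EG - F^2)*sqrt(W^2)); E*n - 2*F*m + G*l = -63635/2048, EG - F^2 = 5785/1024, so H = (-11/4)/sqrt(5785/1024)

Answer: H = -88*sqrt(5785)/5785


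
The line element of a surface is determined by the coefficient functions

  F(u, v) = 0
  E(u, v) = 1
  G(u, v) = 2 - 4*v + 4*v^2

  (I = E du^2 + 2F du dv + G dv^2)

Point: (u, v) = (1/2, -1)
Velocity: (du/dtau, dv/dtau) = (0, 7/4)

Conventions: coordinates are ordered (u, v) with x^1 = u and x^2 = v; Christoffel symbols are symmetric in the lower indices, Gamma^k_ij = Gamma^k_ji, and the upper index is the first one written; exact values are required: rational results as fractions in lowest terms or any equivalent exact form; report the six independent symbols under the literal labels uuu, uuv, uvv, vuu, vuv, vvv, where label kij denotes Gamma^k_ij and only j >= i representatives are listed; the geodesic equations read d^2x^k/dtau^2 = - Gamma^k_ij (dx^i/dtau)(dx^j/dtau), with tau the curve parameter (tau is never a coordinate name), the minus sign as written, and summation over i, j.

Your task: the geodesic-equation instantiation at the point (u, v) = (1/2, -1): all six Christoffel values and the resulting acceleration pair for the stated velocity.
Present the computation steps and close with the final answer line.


E = 1, F = 0, G = 10 at the point
E_u = 0, E_v = 0, F_u = 0, F_v = 0, G_u = 0, G_v = -12
EG - F^2 = 10;  g^inv = (1/10) * [[10, 0], [0, 1]]
first-kind symbols [ij,l] = (1/2)(d_i g_jl + d_j g_il - d_l g_ij): [uu,u] = E_u/2 = 0, [uu,v] = F_u - E_v/2 = 0, [uv,u] = E_v/2 = 0, [uv,v] = G_u/2 = 0, [vv,u] = F_v - G_u/2 = 0, [vv,v] = G_v/2 = -6
Gamma^u_ij = (G*[ij,u] - F*[ij,v])/(EG - F^2), Gamma^v_ij = (E*[ij,v] - F*[ij,u])/(EG - F^2)
Gamma_uuu = 0, Gamma_uuv = 0, Gamma_uvv = 0, Gamma_vuu = 0, Gamma_vuv = 0, Gamma_vvv = -3/5
d^2u/dtau^2 = -(Gamma_uuu*(0)^2 + 2*Gamma_uuv*(0)*(7/4) + Gamma_uvv*(7/4)^2) = 0
d^2v/dtau^2 = -(Gamma_vuu*(0)^2 + 2*Gamma_vuv*(0)*(7/4) + Gamma_vvv*(7/4)^2) = 147/80

Answer: Gamma_uuu = 0, Gamma_uuv = 0, Gamma_uvv = 0, Gamma_vuu = 0, Gamma_vuv = 0, Gamma_vvv = -3/5; accelerations (d^2u/dtau^2, d^2v/dtau^2) = (0, 147/80)


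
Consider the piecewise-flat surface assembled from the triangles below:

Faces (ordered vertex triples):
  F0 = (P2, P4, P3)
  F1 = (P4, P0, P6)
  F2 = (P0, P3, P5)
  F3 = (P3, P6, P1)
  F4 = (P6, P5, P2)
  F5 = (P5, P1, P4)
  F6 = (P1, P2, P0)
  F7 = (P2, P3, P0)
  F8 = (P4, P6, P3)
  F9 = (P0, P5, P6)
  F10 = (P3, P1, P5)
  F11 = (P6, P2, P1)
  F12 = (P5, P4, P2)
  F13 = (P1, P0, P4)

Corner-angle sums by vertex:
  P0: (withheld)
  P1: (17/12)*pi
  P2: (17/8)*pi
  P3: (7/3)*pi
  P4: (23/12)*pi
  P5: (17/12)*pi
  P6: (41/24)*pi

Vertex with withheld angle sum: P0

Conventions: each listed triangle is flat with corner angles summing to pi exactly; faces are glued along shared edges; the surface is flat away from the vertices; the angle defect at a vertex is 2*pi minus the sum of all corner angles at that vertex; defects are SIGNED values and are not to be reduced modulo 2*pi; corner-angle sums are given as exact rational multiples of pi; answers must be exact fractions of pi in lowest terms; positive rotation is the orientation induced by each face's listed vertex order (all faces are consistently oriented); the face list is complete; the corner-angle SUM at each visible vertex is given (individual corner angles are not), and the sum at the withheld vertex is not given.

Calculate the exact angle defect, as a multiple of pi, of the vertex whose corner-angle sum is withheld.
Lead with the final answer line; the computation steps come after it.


Answer: defect(P0) = (-13/12)*pi

V = 7, E = 21, F = 14; chi = V - E + F = 0
Gauss-Bonnet: total defect = 2*pi*chi = 0; visible defects sum to (13/12)*pi


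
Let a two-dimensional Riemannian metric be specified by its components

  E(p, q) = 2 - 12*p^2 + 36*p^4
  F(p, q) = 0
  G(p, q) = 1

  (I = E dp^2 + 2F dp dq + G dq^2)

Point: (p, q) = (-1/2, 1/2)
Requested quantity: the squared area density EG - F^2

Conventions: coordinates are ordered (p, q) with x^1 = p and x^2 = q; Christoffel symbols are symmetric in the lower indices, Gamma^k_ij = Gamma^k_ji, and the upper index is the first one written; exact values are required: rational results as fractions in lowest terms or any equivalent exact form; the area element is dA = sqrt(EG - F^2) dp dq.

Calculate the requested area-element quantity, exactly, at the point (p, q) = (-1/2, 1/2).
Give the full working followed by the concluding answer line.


E = 5/4, F = 0, G = 1; EG - F^2 = 5/4

Answer: EG - F^2 = 5/4


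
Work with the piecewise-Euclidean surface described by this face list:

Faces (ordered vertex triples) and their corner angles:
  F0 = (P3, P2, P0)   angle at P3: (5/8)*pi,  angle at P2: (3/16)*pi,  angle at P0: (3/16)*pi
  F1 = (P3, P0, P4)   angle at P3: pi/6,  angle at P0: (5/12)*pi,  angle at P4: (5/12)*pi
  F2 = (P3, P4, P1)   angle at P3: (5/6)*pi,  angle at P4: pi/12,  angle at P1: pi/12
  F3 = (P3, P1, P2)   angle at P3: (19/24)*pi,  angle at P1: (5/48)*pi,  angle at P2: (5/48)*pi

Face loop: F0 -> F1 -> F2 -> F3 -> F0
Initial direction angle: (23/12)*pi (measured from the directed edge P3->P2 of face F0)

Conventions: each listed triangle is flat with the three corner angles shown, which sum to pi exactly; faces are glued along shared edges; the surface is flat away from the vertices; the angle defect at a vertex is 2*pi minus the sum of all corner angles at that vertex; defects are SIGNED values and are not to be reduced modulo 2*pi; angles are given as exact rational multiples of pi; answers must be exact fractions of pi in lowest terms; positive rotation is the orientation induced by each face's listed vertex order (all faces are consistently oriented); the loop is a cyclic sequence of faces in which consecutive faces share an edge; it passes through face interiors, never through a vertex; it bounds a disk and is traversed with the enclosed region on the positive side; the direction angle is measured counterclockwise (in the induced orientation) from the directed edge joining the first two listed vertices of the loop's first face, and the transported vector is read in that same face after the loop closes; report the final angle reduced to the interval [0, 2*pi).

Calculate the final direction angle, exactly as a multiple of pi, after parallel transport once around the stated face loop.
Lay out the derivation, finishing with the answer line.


enclosed vertex P3: corner angles sum to (29/12)*pi, defect = 2*pi - (29/12)*pi = (-5/12)*pi
holonomy = initial angle + sum of enclosed defects (mod 2*pi), positive in the induced orientation
final angle = (23/12)*pi - (5/12)*pi = (3/2)*pi (mod 2*pi)

Answer: final direction angle = (3/2)*pi


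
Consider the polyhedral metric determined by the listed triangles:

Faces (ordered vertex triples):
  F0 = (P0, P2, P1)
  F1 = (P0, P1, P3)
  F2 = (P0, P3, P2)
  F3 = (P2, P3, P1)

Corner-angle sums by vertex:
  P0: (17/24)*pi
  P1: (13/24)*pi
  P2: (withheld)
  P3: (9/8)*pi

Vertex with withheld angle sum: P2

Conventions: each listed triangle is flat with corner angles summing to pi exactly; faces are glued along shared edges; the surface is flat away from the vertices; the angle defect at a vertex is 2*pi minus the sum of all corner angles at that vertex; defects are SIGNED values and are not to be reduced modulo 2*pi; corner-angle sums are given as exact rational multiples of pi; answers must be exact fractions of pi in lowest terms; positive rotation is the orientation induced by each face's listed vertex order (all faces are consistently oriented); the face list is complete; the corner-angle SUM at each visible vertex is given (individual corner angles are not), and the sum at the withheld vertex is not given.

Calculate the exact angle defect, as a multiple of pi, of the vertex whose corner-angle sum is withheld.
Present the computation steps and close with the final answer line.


V = 4, E = 6, F = 4; chi = V - E + F = 2
Gauss-Bonnet: total defect = 2*pi*chi = 4*pi; visible defects sum to (29/8)*pi

Answer: defect(P2) = (3/8)*pi


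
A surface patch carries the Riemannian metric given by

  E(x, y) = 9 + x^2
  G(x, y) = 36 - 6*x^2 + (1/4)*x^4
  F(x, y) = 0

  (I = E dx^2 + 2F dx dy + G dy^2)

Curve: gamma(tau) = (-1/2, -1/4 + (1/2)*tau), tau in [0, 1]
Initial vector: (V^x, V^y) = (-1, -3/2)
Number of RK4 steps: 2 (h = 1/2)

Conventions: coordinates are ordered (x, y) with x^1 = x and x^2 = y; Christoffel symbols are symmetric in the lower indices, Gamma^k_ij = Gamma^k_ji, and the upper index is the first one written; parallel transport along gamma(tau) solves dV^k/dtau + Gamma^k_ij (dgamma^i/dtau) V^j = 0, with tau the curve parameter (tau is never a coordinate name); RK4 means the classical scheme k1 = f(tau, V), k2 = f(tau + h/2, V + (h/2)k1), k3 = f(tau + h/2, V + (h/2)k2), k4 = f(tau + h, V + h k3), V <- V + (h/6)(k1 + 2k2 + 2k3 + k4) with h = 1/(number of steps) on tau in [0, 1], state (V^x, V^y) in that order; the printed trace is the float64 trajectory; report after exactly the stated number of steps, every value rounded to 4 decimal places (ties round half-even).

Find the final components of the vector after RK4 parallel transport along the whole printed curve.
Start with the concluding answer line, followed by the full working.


Answer: V^x = -1.2345, V^y = -1.4524

gamma'(tau) = (0, 1/2); f(tau, V)^k = -Gamma^k_ij(gamma(tau)) gamma'^i(tau) V^j; h = 1/2; intermediate values shown to 6 dp
curve data and Christoffel symbols at the stage parameters:
  tau = 0.000000: gamma = (-0.500000, -0.250000), gamma' = (0.000000, 0.500000); Gamma_xxx = -0.054054, Gamma_xxy = 0.000000, Gamma_xyy = -0.317568, Gamma_yxx = 0.000000, Gamma_yxy = 0.085106, Gamma_yyy = 0.000000
  tau = 0.250000: gamma = (-0.500000, -0.125000), gamma' = (0.000000, 0.500000); Gamma_xxx = -0.054054, Gamma_xxy = 0.000000, Gamma_xyy = -0.317568, Gamma_yxx = 0.000000, Gamma_yxy = 0.085106, Gamma_yyy = 0.000000
  tau = 0.500000: gamma = (-0.500000, 0.000000), gamma' = (0.000000, 0.500000); Gamma_xxx = -0.054054, Gamma_xxy = 0.000000, Gamma_xyy = -0.317568, Gamma_yxx = 0.000000, Gamma_yxy = 0.085106, Gamma_yyy = 0.000000
  tau = 0.750000: gamma = (-0.500000, 0.125000), gamma' = (0.000000, 0.500000); Gamma_xxx = -0.054054, Gamma_xxy = 0.000000, Gamma_xyy = -0.317568, Gamma_yxx = 0.000000, Gamma_yxy = 0.085106, Gamma_yyy = 0.000000
  tau = 1.000000: gamma = (-0.500000, 0.250000), gamma' = (0.000000, 0.500000); Gamma_xxx = -0.054054, Gamma_xxy = 0.000000, Gamma_xyy = -0.317568, Gamma_yxx = 0.000000, Gamma_yxy = 0.085106, Gamma_yyy = 0.000000
step 0: V^x = -1.0000, V^y = -1.5000
step 1: k1 = (-0.238176, 0.042553), k2 = (-0.236486, 0.045087), k3 = (-0.236386, 0.045069), k4 = (-0.234598, 0.047583); V <- V + (h/6)(k1 + 2k2 + 2k3 + k4): V^x = -1.1182, V^y = -1.4775
step 2: k1 = (-0.234597, 0.047583), k2 = (-0.232708, 0.050079), k3 = (-0.232609, 0.050059), k4 = (-0.230623, 0.052533); V <- V + (h/6)(k1 + 2k2 + 2k3 + k4): V^x = -1.2345, V^y = -1.4524


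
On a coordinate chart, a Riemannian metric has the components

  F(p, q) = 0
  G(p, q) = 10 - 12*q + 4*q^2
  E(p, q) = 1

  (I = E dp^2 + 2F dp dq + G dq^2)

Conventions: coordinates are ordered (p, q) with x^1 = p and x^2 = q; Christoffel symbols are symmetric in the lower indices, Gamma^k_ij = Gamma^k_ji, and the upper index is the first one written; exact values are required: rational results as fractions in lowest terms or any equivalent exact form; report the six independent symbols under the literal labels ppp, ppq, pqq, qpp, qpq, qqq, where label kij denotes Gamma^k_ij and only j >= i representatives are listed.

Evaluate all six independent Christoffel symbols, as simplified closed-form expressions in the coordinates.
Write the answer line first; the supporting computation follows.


Answer: Gamma_ppp = 0, Gamma_ppq = 0, Gamma_pqq = 0, Gamma_qpp = 0, Gamma_qpq = 0, Gamma_qqq = (2*q - 3)/(2*q^2 - 6*q + 5)

E = 1; F = 0; G = 10 - 12*q + 4*q^2
Gamma^k_ij = (1/2) g^{kl} (d_i g_jl + d_j g_il - d_l g_ij), with g^inv = (1/(EG-F^2)) [[G, -F], [-F, E]]
first partials: E_p = 0, E_q = 0, F_p = 0, F_q = 0, G_p = 0, G_q = -12 + 8*q
D = EG - F^2 = 10 - 12*q + 4*q^2
expanded: Gamma^p_pp = (G E_p - 2F F_p + F E_q)/(2D), Gamma^p_pq = (G E_q - F G_p)/(2D), Gamma^p_qq = (2G F_q - G G_p - F G_q)/(2D), Gamma^q_pp = (2E F_p - E E_q - F E_p)/(2D), Gamma^q_pq = (E G_p - F E_q)/(2D), Gamma^q_qq = (E G_q - 2F F_q + F G_p)/(2D); substitute and cancel common factors


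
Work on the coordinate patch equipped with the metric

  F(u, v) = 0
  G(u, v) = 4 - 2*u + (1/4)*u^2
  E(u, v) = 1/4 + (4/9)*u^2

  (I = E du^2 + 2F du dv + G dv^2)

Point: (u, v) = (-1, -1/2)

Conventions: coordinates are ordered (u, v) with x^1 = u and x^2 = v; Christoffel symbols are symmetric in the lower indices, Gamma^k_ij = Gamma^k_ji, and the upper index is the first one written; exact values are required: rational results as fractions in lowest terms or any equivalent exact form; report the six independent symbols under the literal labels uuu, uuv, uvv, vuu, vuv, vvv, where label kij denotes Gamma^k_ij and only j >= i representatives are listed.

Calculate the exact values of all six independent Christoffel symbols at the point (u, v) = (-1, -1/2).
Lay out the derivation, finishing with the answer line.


E = 25/36, F = 0, G = 25/4 at the point
E_u = -8/9, E_v = 0, F_u = 0, F_v = 0, G_u = -5/2, G_v = 0
EG - F^2 = 625/144;  g^inv = (144/625) * [[25/4, 0], [0, 25/36]]
first-kind symbols [ij,l] = (1/2)(d_i g_jl + d_j g_il - d_l g_ij): [uu,u] = E_u/2 = -4/9, [uu,v] = F_u - E_v/2 = 0, [uv,u] = E_v/2 = 0, [uv,v] = G_u/2 = -5/4, [vv,u] = F_v - G_u/2 = 5/4, [vv,v] = G_v/2 = 0
Gamma^u_ij = (G*[ij,u] - F*[ij,v])/(EG - F^2), Gamma^v_ij = (E*[ij,v] - F*[ij,u])/(EG - F^2)

Answer: Gamma_uuu = -16/25, Gamma_uuv = 0, Gamma_uvv = 9/5, Gamma_vuu = 0, Gamma_vuv = -1/5, Gamma_vvv = 0


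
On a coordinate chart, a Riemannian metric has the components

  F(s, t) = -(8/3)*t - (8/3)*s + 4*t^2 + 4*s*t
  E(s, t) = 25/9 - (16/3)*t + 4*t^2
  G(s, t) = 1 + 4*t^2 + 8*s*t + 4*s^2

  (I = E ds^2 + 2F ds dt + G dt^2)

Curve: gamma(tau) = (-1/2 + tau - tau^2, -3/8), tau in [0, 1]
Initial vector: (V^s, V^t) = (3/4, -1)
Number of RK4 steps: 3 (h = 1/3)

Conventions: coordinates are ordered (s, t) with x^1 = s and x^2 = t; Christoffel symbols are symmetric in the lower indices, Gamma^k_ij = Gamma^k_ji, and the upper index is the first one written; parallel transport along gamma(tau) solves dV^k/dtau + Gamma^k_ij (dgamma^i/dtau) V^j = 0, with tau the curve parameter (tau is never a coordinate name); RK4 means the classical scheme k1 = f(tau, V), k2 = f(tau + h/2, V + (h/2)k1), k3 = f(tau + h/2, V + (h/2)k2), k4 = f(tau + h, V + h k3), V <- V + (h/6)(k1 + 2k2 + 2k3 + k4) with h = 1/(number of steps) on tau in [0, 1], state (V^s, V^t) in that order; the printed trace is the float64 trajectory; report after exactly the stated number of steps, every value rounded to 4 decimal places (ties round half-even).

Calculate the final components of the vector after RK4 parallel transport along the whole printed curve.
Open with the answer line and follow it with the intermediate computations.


Answer: V^s = 0.7500, V^t = -1.0000

gamma'(tau) = (1 - 2*tau, 0); f(tau, V)^k = -Gamma^k_ij(gamma(tau)) gamma'^i(tau) V^j; h = 1/3; intermediate values shown to 6 dp
curve data and Christoffel symbols at the stage parameters:
  tau = 0.000000: gamma = (-0.500000, -0.375000), gamma' = (1.000000, 0.000000); Gamma_sss = 0.000000, Gamma_sst = -0.495868, Gamma_stt = -0.495868, Gamma_tss = 0.000000, Gamma_tst = -0.416529, Gamma_ttt = -0.416529
  tau = 0.166667: gamma = (-0.361111, -0.375000), gamma' = (0.666667, 0.000000); Gamma_sss = 0.000000, Gamma_sst = -0.554985, Gamma_stt = -0.554985, Gamma_tss = 0.000000, Gamma_tst = -0.392189, Gamma_ttt = -0.392189
  tau = 0.333333: gamma = (-0.277778, -0.375000), gamma' = (0.333333, 0.000000); Gamma_sss = 0.000000, Gamma_sst = -0.591457, Gamma_stt = -0.591457, Gamma_tss = 0.000000, Gamma_tst = -0.370646, Gamma_ttt = -0.370646
  tau = 0.500000: gamma = (-0.250000, -0.375000), gamma' = (0.000000, 0.000000); Gamma_sss = 0.000000, Gamma_sst = -0.603622, Gamma_stt = -0.603622, Gamma_tss = 0.000000, Gamma_tst = -0.362173, Gamma_ttt = -0.362173
  tau = 0.666667: gamma = (-0.277778, -0.375000), gamma' = (-0.333333, 0.000000); Gamma_sss = 0.000000, Gamma_sst = -0.591457, Gamma_stt = -0.591457, Gamma_tss = 0.000000, Gamma_tst = -0.370646, Gamma_ttt = -0.370646
  tau = 0.833333: gamma = (-0.361111, -0.375000), gamma' = (-0.666667, 0.000000); Gamma_sss = 0.000000, Gamma_sst = -0.554985, Gamma_stt = -0.554985, Gamma_tss = 0.000000, Gamma_tst = -0.392189, Gamma_ttt = -0.392189
  tau = 1.000000: gamma = (-0.500000, -0.375000), gamma' = (-1.000000, 0.000000); Gamma_sss = 0.000000, Gamma_sst = -0.495868, Gamma_stt = -0.495868, Gamma_tss = 0.000000, Gamma_tst = -0.416529, Gamma_ttt = -0.416529
step 0: V^s = 0.7500, V^t = -1.0000
step 1: k1 = (-0.495868, -0.416529), k2 = (-0.395675, -0.279610), k3 = (-0.387232, -0.273644), k4 = (-0.215135, -0.134818); V <- V + (h/6)(k1 + 2k2 + 2k3 + k4): V^s = 0.6235, V^t = -1.0921
step 2: k1 = (-0.215311, -0.134928), k2 = (0.000000, 0.000000), k3 = (0.000000, 0.000000), k4 = (0.215311, 0.134928); V <- V + (h/6)(k1 + 2k2 + 2k3 + k4): V^s = 0.6235, V^t = -1.0921
step 3: k1 = (0.215311, 0.134928), k2 = (0.395747, 0.279661), k3 = (0.386822, 0.273354), k4 = (0.496356, 0.416939); V <- V + (h/6)(k1 + 2k2 + 2k3 + k4): V^s = 0.7500, V^t = -1.0000


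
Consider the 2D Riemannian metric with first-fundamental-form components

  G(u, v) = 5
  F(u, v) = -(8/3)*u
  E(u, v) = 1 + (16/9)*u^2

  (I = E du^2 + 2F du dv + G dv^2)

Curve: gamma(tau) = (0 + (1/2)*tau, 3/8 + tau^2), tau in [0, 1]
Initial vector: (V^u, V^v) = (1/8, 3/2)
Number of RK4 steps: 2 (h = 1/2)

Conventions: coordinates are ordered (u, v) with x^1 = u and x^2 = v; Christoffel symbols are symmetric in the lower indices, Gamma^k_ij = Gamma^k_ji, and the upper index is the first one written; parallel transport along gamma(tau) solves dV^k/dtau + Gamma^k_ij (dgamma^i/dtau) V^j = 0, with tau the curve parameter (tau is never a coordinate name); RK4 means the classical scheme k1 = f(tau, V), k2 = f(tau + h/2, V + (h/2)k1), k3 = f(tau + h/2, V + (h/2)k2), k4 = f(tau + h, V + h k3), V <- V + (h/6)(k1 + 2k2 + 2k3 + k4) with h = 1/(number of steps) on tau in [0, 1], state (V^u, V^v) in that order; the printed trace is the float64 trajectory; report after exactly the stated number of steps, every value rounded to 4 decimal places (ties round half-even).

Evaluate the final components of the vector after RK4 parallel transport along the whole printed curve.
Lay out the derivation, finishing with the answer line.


gamma'(tau) = (1/2, 2*tau); f(tau, V)^k = -Gamma^k_ij(gamma(tau)) gamma'^i(tau) V^j; h = 1/2; intermediate values shown to 6 dp
curve data and Christoffel symbols at the stage parameters:
  tau = 0.000000: gamma = (0.000000, 0.375000), gamma' = (0.500000, 0.000000); Gamma_uuu = 0.000000, Gamma_uuv = 0.000000, Gamma_uvv = 0.000000, Gamma_vuu = -0.533333, Gamma_vuv = 0.000000, Gamma_vvv = 0.000000
  tau = 0.250000: gamma = (0.125000, 0.437500), gamma' = (0.500000, 0.500000); Gamma_uuu = 0.044199, Gamma_uuv = 0.000000, Gamma_uvv = 0.000000, Gamma_vuu = -0.530387, Gamma_vuv = 0.000000, Gamma_vvv = 0.000000
  tau = 0.500000: gamma = (0.250000, 0.625000), gamma' = (0.500000, 1.000000); Gamma_uuu = 0.086957, Gamma_uuv = 0.000000, Gamma_uvv = 0.000000, Gamma_vuu = -0.521739, Gamma_vuv = 0.000000, Gamma_vvv = 0.000000
  tau = 0.750000: gamma = (0.375000, 0.937500), gamma' = (0.500000, 1.500000); Gamma_uuu = 0.126984, Gamma_uuv = 0.000000, Gamma_uvv = 0.000000, Gamma_vuu = -0.507937, Gamma_vuv = 0.000000, Gamma_vvv = 0.000000
  tau = 1.000000: gamma = (0.500000, 1.375000), gamma' = (0.500000, 2.000000); Gamma_uuu = 0.163265, Gamma_uuv = 0.000000, Gamma_uvv = 0.000000, Gamma_vuu = -0.489796, Gamma_vuv = 0.000000, Gamma_vvv = 0.000000
step 0: V^u = 0.1250, V^v = 1.5000
step 1: k1 = (0.000000, 0.033333), k2 = (-0.002762, 0.033149), k3 = (-0.002747, 0.032966), k4 = (-0.005375, 0.032250); V <- V + (h/6)(k1 + 2k2 + 2k3 + k4): V^u = 0.1236, V^v = 1.5165
step 2: k1 = (-0.005375, 0.032252), k2 = (-0.007764, 0.031058), k3 = (-0.007727, 0.030906), k4 = (-0.009777, 0.029332); V <- V + (h/6)(k1 + 2k2 + 2k3 + k4): V^u = 0.1198, V^v = 1.5319

Answer: V^u = 0.1198, V^v = 1.5319


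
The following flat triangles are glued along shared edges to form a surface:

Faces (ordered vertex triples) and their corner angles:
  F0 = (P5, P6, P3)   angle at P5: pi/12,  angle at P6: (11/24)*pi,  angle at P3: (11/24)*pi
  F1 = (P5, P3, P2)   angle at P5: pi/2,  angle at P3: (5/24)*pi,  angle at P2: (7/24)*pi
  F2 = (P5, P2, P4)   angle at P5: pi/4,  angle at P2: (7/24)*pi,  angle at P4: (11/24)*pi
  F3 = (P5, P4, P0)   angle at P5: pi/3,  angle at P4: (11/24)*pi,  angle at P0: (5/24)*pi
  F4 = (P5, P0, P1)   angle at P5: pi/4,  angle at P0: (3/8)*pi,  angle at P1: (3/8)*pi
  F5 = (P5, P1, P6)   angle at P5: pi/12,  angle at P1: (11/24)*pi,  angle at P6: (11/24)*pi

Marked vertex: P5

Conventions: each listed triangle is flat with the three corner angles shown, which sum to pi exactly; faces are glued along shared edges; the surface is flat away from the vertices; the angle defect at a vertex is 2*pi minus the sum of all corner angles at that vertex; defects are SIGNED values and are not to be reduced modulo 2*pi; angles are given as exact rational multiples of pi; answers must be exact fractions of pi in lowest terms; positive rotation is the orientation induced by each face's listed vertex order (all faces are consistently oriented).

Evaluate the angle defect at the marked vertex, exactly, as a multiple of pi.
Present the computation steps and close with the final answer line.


Sum of corner angles at P5: (3/2)*pi
defect = 2*pi - (3/2)*pi

Answer: defect(P5) = pi/2


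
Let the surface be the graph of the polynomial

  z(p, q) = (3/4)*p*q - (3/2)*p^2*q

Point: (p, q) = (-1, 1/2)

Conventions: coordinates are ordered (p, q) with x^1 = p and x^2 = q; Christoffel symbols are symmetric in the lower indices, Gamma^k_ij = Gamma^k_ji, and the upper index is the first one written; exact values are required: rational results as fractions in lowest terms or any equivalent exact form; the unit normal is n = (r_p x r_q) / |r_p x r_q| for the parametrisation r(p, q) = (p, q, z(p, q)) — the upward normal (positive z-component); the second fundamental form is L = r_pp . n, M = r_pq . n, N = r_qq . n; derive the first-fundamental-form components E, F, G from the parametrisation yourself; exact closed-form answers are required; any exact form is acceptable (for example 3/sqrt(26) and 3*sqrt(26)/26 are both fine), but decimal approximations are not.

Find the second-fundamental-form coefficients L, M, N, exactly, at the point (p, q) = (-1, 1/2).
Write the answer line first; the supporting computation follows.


Answer: L = -12*sqrt(613)/613, M = 30*sqrt(613)/613, N = 0

z_p = 15/8, z_q = -9/4, z_pp = -3/2, z_pq = 15/4, z_qq = 0
E = 289/64, F = -135/32, G = 97/16; answer radicand W^2 = 613/64
unnormalised second-form numerators: l = -3/2, m = 15/4, n = 0; L = l/sqrt(613/64), and similarly M = m/sqrt(W^2), N = n/sqrt(W^2)


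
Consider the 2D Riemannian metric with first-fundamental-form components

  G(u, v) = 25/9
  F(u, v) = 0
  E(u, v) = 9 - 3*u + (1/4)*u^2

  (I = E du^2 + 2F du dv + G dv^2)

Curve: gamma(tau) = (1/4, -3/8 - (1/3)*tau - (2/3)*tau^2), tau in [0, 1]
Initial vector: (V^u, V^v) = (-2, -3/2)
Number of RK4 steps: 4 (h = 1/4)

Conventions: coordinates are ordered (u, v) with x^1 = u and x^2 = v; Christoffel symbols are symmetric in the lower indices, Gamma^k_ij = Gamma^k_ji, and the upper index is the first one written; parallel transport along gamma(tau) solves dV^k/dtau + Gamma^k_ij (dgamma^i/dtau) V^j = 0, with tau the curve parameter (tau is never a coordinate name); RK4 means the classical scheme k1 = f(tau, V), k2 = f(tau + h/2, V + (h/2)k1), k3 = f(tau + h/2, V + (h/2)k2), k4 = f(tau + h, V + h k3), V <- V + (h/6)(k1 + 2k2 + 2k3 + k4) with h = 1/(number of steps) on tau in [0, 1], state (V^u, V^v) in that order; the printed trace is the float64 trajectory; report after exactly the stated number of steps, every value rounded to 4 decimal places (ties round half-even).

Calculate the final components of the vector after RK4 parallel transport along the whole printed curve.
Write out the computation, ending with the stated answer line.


gamma'(tau) = (0, -1/3 - (4/3)*tau); f(tau, V)^k = -Gamma^k_ij(gamma(tau)) gamma'^i(tau) V^j; h = 1/4; intermediate values shown to 6 dp
curve data and Christoffel symbols at the stage parameters:
  tau = 0.000000: gamma = (0.250000, -0.375000), gamma' = (0.000000, -0.333333); Gamma_uuu = -0.173913, Gamma_uuv = 0.000000, Gamma_uvv = 0.000000, Gamma_vuu = 0.000000, Gamma_vuv = 0.000000, Gamma_vvv = 0.000000
  tau = 0.125000: gamma = (0.250000, -0.427083), gamma' = (0.000000, -0.500000); Gamma_uuu = -0.173913, Gamma_uuv = 0.000000, Gamma_uvv = 0.000000, Gamma_vuu = 0.000000, Gamma_vuv = 0.000000, Gamma_vvv = 0.000000
  tau = 0.250000: gamma = (0.250000, -0.500000), gamma' = (0.000000, -0.666667); Gamma_uuu = -0.173913, Gamma_uuv = 0.000000, Gamma_uvv = 0.000000, Gamma_vuu = 0.000000, Gamma_vuv = 0.000000, Gamma_vvv = 0.000000
  tau = 0.375000: gamma = (0.250000, -0.593750), gamma' = (0.000000, -0.833333); Gamma_uuu = -0.173913, Gamma_uuv = 0.000000, Gamma_uvv = 0.000000, Gamma_vuu = 0.000000, Gamma_vuv = 0.000000, Gamma_vvv = 0.000000
  tau = 0.500000: gamma = (0.250000, -0.708333), gamma' = (0.000000, -1.000000); Gamma_uuu = -0.173913, Gamma_uuv = 0.000000, Gamma_uvv = 0.000000, Gamma_vuu = 0.000000, Gamma_vuv = 0.000000, Gamma_vvv = 0.000000
  tau = 0.625000: gamma = (0.250000, -0.843750), gamma' = (0.000000, -1.166667); Gamma_uuu = -0.173913, Gamma_uuv = 0.000000, Gamma_uvv = 0.000000, Gamma_vuu = 0.000000, Gamma_vuv = 0.000000, Gamma_vvv = 0.000000
  tau = 0.750000: gamma = (0.250000, -1.000000), gamma' = (0.000000, -1.333333); Gamma_uuu = -0.173913, Gamma_uuv = 0.000000, Gamma_uvv = 0.000000, Gamma_vuu = 0.000000, Gamma_vuv = 0.000000, Gamma_vvv = 0.000000
  tau = 0.875000: gamma = (0.250000, -1.177083), gamma' = (0.000000, -1.500000); Gamma_uuu = -0.173913, Gamma_uuv = 0.000000, Gamma_uvv = 0.000000, Gamma_vuu = 0.000000, Gamma_vuv = 0.000000, Gamma_vvv = 0.000000
  tau = 1.000000: gamma = (0.250000, -1.375000), gamma' = (0.000000, -1.666667); Gamma_uuu = -0.173913, Gamma_uuv = 0.000000, Gamma_uvv = 0.000000, Gamma_vuu = 0.000000, Gamma_vuv = 0.000000, Gamma_vvv = 0.000000
step 0: V^u = -2.0000, V^v = -1.5000
step 1: k1 = (0.000000, 0.000000), k2 = (0.000000, 0.000000), k3 = (0.000000, 0.000000), k4 = (0.000000, 0.000000); V <- V + (h/6)(k1 + 2k2 + 2k3 + k4): V^u = -2.0000, V^v = -1.5000
step 2: k1 = (0.000000, 0.000000), k2 = (0.000000, 0.000000), k3 = (0.000000, 0.000000), k4 = (0.000000, 0.000000); V <- V + (h/6)(k1 + 2k2 + 2k3 + k4): V^u = -2.0000, V^v = -1.5000
step 3: k1 = (0.000000, 0.000000), k2 = (0.000000, 0.000000), k3 = (0.000000, 0.000000), k4 = (0.000000, 0.000000); V <- V + (h/6)(k1 + 2k2 + 2k3 + k4): V^u = -2.0000, V^v = -1.5000
step 4: k1 = (0.000000, 0.000000), k2 = (0.000000, 0.000000), k3 = (0.000000, 0.000000), k4 = (0.000000, 0.000000); V <- V + (h/6)(k1 + 2k2 + 2k3 + k4): V^u = -2.0000, V^v = -1.5000

Answer: V^u = -2.0000, V^v = -1.5000


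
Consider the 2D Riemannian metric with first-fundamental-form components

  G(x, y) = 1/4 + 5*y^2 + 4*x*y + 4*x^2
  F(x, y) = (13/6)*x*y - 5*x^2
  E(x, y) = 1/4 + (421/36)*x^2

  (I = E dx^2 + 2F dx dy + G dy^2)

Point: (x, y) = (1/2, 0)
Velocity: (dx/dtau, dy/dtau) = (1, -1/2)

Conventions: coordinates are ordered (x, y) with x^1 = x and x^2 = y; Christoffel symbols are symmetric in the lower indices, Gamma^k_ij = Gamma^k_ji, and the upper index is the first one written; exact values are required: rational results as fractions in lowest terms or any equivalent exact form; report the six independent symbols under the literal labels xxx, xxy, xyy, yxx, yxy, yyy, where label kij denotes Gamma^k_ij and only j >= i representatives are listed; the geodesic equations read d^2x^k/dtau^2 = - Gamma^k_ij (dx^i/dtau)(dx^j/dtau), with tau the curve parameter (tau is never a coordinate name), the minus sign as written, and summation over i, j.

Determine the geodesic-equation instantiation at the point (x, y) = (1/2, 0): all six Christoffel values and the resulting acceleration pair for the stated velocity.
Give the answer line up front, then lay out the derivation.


Answer: Gamma_xxx = 122/277, Gamma_xxy = 288/277, Gamma_xyy = 12/277, Gamma_yxx = -986/277, Gamma_yxy = 3656/1385, Gamma_yyy = 1168/1385; accelerations (d^2x/dtau^2, d^2y/dtau^2) = (163/277, 8294/1385)

E = 457/144, F = -5/4, G = 5/4 at the point
E_x = 421/36, E_y = 0, F_x = -5, F_y = 13/12, G_x = 4, G_y = 2
EG - F^2 = 1385/576;  g^inv = (576/1385) * [[5/4, 5/4], [5/4, 457/144]]
first-kind symbols [ij,l] = (1/2)(d_i g_jl + d_j g_il - d_l g_ij): [xx,x] = E_x/2 = 421/72, [xx,y] = F_x - E_y/2 = -5, [xy,x] = E_y/2 = 0, [xy,y] = G_x/2 = 2, [yy,x] = F_y - G_x/2 = -11/12, [yy,y] = G_y/2 = 1
Gamma^x_ij = (G*[ij,x] - F*[ij,y])/(EG - F^2), Gamma^y_ij = (E*[ij,y] - F*[ij,x])/(EG - F^2)
Gamma_xxx = 122/277, Gamma_xxy = 288/277, Gamma_xyy = 12/277, Gamma_yxx = -986/277, Gamma_yxy = 3656/1385, Gamma_yyy = 1168/1385
d^2x/dtau^2 = -(Gamma_xxx*(1)^2 + 2*Gamma_xxy*(1)*(-1/2) + Gamma_xyy*(-1/2)^2) = 163/277
d^2y/dtau^2 = -(Gamma_yxx*(1)^2 + 2*Gamma_yxy*(1)*(-1/2) + Gamma_yyy*(-1/2)^2) = 8294/1385


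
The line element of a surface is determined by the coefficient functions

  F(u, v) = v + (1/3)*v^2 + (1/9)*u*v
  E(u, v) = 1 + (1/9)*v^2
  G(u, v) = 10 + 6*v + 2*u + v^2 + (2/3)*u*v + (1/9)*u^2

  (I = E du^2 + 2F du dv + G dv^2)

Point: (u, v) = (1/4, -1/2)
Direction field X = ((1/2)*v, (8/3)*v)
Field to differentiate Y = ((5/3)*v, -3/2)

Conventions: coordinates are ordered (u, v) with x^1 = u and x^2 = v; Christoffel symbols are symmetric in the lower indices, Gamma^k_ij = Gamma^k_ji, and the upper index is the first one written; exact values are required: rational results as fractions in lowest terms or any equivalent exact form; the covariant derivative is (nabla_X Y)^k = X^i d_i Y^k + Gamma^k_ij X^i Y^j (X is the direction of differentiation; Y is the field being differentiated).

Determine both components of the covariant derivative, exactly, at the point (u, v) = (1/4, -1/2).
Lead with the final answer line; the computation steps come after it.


Answer: (nabla_X Y)^u = -7573/3327, (nabla_X Y)^v = 16709/19962

E = 37/36, F = -31/72, G = 1105/144 at the point
E_u = 0, E_v = -1/9, F_u = -1/18, F_v = 25/36, G_u = 31/18, G_v = 31/6
EG - F^2 = 1109/144;  g^inv = (144/1109) * [[1105/144, 31/72], [31/72, 37/36]]
first-kind symbols [ij,l] = (1/2)(d_i g_jl + d_j g_il - d_l g_ij): [uu,u] = E_u/2 = 0, [uu,v] = F_u - E_v/2 = 0, [uv,u] = E_v/2 = -1/18, [uv,v] = G_u/2 = 31/36, [vv,u] = F_v - G_u/2 = -1/6, [vv,v] = G_v/2 = 31/12
Gamma^u_ij = (G*[ij,u] - F*[ij,v])/(EG - F^2), Gamma^v_ij = (E*[ij,v] - F*[ij,u])/(EG - F^2)
Gamma_uuu = 0, Gamma_uuv = -8/1109, Gamma_uvv = -24/1109, Gamma_vuu = 0, Gamma_vuv = 124/1109, Gamma_vvv = 372/1109
X = (-1/4, -4/3), Y = (-5/6, -3/2) at the point


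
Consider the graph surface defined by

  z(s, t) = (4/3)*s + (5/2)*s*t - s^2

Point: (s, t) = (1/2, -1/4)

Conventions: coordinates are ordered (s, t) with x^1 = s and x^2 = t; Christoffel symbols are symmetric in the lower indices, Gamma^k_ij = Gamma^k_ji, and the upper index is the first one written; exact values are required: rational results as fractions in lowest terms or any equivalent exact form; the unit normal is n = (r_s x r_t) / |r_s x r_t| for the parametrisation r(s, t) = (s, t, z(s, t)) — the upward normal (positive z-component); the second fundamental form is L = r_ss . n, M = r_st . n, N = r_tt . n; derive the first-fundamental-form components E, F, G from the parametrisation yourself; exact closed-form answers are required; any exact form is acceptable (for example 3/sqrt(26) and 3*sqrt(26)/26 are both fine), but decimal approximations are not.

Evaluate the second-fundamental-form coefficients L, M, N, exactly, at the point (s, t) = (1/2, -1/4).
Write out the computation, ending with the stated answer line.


z_s = -7/24, z_t = 5/4, z_ss = -2, z_st = 5/2, z_tt = 0
E = 625/576, F = -35/96, G = 41/16; answer radicand W^2 = 1525/576
unnormalised second-form numerators: l = -2, m = 5/2, n = 0; L = l/sqrt(1525/576), and similarly M = m/sqrt(W^2), N = n/sqrt(W^2)

Answer: L = -48*sqrt(61)/305, M = 12*sqrt(61)/61, N = 0


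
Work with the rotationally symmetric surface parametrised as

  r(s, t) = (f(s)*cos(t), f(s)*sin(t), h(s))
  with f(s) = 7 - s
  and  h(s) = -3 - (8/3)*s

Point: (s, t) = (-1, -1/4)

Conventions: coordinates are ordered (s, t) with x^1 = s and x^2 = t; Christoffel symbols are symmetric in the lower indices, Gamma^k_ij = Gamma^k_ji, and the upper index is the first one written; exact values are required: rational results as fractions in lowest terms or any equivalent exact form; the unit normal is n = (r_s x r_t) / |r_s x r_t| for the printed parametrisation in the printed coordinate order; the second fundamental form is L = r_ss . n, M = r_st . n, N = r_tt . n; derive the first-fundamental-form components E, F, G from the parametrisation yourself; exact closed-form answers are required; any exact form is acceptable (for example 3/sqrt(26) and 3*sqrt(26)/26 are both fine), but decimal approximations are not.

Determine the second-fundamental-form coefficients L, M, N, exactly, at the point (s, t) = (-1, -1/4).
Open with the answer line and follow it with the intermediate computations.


Answer: L = 0, M = 0, N = -64*sqrt(73)/73

f = 8, f' = -1, f'' = 0, h' = -8/3, h'' = 0
E = 73/9, F = 0, G = 64; answer radicand W^2 = 73/9
unnormalised second-form numerators: l = 0, m = 0, n = -64/3; L = l/sqrt(73/9), and similarly M = m/sqrt(W^2), N = n/sqrt(W^2)


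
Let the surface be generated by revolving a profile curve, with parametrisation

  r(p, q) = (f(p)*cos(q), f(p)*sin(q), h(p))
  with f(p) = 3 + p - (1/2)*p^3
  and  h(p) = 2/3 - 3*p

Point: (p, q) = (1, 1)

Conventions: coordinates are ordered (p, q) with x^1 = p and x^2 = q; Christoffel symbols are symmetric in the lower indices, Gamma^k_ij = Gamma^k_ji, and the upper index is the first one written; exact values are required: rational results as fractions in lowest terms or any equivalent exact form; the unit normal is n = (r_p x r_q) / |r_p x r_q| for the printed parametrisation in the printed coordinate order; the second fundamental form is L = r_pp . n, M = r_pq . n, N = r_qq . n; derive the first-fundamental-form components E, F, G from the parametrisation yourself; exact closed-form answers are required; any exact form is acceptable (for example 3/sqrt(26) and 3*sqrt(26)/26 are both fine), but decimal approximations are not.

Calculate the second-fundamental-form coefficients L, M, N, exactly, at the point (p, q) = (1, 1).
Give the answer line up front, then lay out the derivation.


Answer: L = -18*sqrt(37)/37, M = 0, N = -21*sqrt(37)/37

f = 7/2, f' = -1/2, f'' = -3, h' = -3, h'' = 0
E = 37/4, F = 0, G = 49/4; answer radicand W^2 = 37/4
unnormalised second-form numerators: l = -9, m = 0, n = -21/2; L = l/sqrt(37/4), and similarly M = m/sqrt(W^2), N = n/sqrt(W^2)


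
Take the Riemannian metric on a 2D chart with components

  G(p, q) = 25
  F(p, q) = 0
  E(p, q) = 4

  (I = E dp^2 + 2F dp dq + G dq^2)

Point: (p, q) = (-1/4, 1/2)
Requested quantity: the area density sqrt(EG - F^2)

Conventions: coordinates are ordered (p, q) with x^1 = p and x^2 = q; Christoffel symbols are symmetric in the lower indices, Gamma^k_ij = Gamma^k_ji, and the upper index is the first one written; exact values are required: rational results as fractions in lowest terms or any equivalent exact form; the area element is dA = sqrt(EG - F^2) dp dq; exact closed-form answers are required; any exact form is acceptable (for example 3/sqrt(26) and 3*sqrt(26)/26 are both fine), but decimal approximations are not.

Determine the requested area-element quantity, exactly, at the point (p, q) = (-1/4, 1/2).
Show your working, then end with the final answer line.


E = 4, F = 0, G = 25; EG - F^2 = 100

Answer: sqrt(EG - F^2) = 10


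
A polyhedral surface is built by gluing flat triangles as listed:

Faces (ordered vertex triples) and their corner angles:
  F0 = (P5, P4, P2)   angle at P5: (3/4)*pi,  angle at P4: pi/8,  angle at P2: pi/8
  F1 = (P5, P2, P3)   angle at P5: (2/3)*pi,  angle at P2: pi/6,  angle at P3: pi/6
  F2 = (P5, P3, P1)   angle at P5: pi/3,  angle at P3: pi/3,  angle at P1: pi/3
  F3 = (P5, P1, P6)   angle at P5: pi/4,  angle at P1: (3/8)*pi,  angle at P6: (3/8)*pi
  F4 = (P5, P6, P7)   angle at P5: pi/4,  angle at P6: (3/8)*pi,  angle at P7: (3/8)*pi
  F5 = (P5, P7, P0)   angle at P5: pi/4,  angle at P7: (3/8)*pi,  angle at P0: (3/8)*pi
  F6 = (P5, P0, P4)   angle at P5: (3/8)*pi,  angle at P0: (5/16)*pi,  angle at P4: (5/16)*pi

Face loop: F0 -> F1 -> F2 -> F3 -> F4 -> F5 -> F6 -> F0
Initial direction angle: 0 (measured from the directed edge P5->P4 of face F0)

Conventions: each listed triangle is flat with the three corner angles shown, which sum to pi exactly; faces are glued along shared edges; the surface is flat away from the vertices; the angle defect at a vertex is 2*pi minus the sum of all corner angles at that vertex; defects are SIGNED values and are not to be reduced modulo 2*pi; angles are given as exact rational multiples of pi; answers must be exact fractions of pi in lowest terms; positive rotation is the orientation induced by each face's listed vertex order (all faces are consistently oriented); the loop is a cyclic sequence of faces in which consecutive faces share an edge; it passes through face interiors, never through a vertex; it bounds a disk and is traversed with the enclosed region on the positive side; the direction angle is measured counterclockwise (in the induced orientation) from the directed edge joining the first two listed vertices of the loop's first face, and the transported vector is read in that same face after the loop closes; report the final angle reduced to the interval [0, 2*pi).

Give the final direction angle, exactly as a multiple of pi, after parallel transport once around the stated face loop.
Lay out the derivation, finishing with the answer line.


enclosed vertex P5: corner angles sum to (23/8)*pi, defect = 2*pi - (23/8)*pi = (-7/8)*pi
transport around the loop rotates by the sum of enclosed defects; add to the initial angle mod 2*pi
final angle = 0 - (7/8)*pi = (9/8)*pi (mod 2*pi)

Answer: final direction angle = (9/8)*pi
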